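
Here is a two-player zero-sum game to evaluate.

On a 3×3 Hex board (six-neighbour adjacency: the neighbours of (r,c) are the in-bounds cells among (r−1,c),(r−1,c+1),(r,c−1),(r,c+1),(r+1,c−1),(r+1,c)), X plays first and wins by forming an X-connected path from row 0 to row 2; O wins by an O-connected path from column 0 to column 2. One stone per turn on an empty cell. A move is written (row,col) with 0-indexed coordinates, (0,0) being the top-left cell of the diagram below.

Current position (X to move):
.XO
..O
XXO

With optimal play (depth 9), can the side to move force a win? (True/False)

[.XO/..O/XXO] X move#1: (0,0):+1/XXO/..O/XXO*, (1,0):+1/.XO/X.O/XXO, (1,1):+1/.XO/.XO/XXO
[XXO/..O/XXO] O move#2: (1,0):-1/XXO/O.O/XXO*, (1,1):-1/XXO/.OO/XXO
[XXO/O.O/XXO] X move#3: (1,1):+1/XXO/OXO/XXO*
[XXO/OXO/XXO] end (terminal -1, O#4); searched .XO/..O/XXO to 9

X winning at [.XO/..O/XXO]: True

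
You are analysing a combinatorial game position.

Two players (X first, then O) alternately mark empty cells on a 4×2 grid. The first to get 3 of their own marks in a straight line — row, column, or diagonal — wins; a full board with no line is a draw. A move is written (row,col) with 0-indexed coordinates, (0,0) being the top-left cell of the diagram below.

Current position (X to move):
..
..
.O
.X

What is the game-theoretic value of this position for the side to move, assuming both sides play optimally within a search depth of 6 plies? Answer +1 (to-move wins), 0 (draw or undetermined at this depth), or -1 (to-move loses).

[../../.O/.X] X move#1: (0,0):+0/X./../.O/.X*, (0,1):+0/.X/../.O/.X, (1,0):+0/../X./.O/.X, (1,1):+0/../.X/.O/.X, (2,0):+0/../../XO/.X, (3,0):+0/../../.O/XX
[X./../.O/.X] O move#2: (0,1):+0/XO/../.O/.X*, (1,0):+0/X./O./.O/.X, (1,1):+0/X./.O/.O/.X, (2,0):+0/X./../OO/.X, (3,0):+0/X./../.O/OX
[XO/../.O/.X] X move#3: (1,0):-1/XO/X./.O/.X, (1,1):+0/XO/.X/.O/.X*, (2,0):-1/XO/../XO/.X, (3,0):-1/XO/../.O/XX
[XO/.X/.O/.X] O move#4: (1,0):+0/XO/OX/.O/.X*, (2,0):+0/XO/.X/OO/.X, (3,0):+0/XO/.X/.O/OX
[XO/OX/.O/.X] X move#5: (2,0):+0/XO/OX/XO/.X*, (3,0):+0/XO/OX/.O/XX
[XO/OX/XO/.X] O move#6: (3,0):+0/XO/OX/XO/OX*
[XO/OX/XO/OX] end (terminal +0, X#7); searched ../../.O/.X to 6

value(../../.O/.X, X) = 0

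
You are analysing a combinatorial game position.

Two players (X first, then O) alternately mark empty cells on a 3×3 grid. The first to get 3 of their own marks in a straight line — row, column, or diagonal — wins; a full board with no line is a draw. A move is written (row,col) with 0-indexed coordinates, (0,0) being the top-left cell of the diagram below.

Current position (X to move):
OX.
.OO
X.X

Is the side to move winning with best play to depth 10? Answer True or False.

p1 X@[OX./.OO/X.X]: (0,2)[OXX/.OO/X.X]-1 (1,0)[OX./XOO/X.X]+0 (2,1)[OX./.OO/XXX]+1*
p2 O@[OX./.OO/XXX] terminal -1; root [OX./.OO/X.X] d10

X winning at [OX./.OO/X.X]: True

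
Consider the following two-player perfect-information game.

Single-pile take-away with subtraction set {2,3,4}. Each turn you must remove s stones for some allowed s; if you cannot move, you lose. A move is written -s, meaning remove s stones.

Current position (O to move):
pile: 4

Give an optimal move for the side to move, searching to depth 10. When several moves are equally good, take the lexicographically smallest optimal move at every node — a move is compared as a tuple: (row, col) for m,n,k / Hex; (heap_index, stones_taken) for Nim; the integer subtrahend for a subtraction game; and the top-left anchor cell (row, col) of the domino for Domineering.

O's best at [4]: -3

[4] O move#1: -2:-1/2, -3:+1/1*, -4:+1/0
[1] end (terminal -1, X#2); searched 4 to 10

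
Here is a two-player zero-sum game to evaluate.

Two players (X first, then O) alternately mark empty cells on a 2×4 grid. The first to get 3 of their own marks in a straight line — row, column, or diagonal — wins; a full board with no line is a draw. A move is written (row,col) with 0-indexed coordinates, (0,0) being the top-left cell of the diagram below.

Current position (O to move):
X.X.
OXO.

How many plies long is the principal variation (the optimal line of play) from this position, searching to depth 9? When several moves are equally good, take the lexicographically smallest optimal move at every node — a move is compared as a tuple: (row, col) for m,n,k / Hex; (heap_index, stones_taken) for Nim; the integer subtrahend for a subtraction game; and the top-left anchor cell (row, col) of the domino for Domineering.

[X.X./OXO.] O move#1: (0,1):+0/XOX./OXO.*, (0,3):-1/X.XO/OXO., (1,3):-1/X.X./OXOO
[XOX./OXO.] X move#2: (0,3):+0/XOXX/OXO.*, (1,3):+0/XOX./OXOX
[XOXX/OXO.] O move#3: (1,3):+0/XOXX/OXOO*
[XOXX/OXOO] end (terminal +0, X#4); searched X.X./OXO. to 9

PV length from [X.X./OXO.]: 3 plies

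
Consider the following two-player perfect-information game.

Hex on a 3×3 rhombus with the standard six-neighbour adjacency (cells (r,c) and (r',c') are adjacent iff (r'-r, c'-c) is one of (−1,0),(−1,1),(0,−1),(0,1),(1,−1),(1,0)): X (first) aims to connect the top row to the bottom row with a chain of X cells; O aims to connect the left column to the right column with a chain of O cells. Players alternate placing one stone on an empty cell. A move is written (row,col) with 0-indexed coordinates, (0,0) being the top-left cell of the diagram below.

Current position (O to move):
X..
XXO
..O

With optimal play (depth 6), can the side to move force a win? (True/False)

O winning at [X../XXO/..O]: False

[X../XXO/..O] O move#1: (0,1):-1/XO./XXO/..O*, (0,2):-1/X.O/XXO/..O, (2,0):-1/X../XXO/O.O, (2,1):-1/X../XXO/.OO
[XO./XXO/..O] X move#2: (0,2):+1/XOX/XXO/..O*, (2,0):+1/XO./XXO/X.O, (2,1):+1/XO./XXO/.XO
[XOX/XXO/..O] O move#3: (2,0):-1/XOX/XXO/O.O*, (2,1):-1/XOX/XXO/.OO
[XOX/XXO/O.O] X move#4: (2,1):+1/XOX/XXO/OXO*
[XOX/XXO/OXO] end (terminal -1, O#5); searched X../XXO/..O to 6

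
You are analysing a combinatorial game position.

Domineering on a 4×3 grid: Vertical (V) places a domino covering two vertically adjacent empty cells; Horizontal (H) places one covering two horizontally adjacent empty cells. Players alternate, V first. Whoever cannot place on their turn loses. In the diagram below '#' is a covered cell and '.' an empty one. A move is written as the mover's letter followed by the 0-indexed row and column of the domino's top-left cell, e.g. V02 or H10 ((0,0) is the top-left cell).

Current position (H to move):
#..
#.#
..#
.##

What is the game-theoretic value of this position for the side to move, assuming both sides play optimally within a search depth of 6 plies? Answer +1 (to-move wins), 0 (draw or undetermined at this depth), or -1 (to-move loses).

value(#../#.#/..#/.##, H) = -1

ply 1, H at #../#.#/..#/.## | H01=-1→###/#.#/..#/.##*; H20=-1→#../#.#/###/.##
ply 2, V at ###/#.#/..#/.## | V11=+1→###/###/.##/.##*; V20=+1→###/#.#/#.#/###
ply 3: ###/###/.##/.## is terminal -1 (H); from #../#.#/..#/.## depth 6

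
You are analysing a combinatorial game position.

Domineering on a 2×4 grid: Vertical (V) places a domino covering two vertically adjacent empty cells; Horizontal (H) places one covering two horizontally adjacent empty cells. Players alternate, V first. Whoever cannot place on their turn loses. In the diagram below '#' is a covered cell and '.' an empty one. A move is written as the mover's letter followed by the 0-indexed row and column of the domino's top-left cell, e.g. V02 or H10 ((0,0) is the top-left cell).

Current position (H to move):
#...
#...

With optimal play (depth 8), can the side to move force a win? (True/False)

H winning at [#.../#...]: True

p1 H@[#.../#...]: H01[###./#...]+1* H02[#.##/#...]+1 H11[#.../###.]+1 H12[#.../#.##]+1
p2 V@[###./#...]: V03[####/#..#]-1*
p3 H@[####/#..#]: H11[####/####]+1*
p4 V@[####/####] terminal -1; root [#.../#...] d8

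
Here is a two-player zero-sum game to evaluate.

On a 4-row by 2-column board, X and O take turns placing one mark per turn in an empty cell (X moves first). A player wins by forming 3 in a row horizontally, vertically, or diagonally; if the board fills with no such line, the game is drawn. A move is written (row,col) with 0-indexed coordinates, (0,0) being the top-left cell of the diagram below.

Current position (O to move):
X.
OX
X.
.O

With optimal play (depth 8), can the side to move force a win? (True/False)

ply 1, O at X./OX/X./.O | (0,1)=+0→XO/OX/X./.O*; (2,1)=+0→X./OX/XO/.O; (3,0)=+0→X./OX/X./OO
ply 2, X at XO/OX/X./.O | (2,1)=+0→XO/OX/XX/.O*; (3,0)=+0→XO/OX/X./XO
ply 3, O at XO/OX/XX/.O | (3,0)=+0→XO/OX/XX/OO*
ply 4: XO/OX/XX/OO is terminal +0 (X); from X./OX/X./.O depth 8

O winning at [X./OX/X./.O]: False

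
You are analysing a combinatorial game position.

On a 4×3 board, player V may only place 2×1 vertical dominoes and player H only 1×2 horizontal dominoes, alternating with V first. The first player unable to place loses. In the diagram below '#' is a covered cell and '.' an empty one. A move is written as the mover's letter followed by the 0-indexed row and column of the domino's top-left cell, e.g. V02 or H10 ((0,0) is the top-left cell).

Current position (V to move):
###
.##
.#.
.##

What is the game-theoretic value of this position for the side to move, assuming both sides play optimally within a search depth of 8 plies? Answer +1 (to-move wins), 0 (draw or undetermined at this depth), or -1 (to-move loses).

value(###/.##/.#./.##, V) = +1

[###/.##/.#./.##] V move#1: V10:+1/###/###/##./.##*, V20:+1/###/.##/##./###
[###/###/##./.##] end (terminal -1, H#2); searched ###/.##/.#./.## to 8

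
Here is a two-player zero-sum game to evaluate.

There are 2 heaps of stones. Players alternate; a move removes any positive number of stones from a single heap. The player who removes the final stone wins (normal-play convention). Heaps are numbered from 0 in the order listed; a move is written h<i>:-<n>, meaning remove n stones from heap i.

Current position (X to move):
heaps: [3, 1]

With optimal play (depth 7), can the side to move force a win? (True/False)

X winning at [(3,1)]: True

p1 X@[(3,1)]: h0:-1[(2,1)]-1 h0:-2[(1,1)]+1* h0:-3[(0,1)]-1 h1:-1[(3,0)]-1
p2 O@[(1,1)]: h0:-1[(0,1)]-1* h1:-1[(1,0)]-1
p3 X@[(0,1)]: h1:-1[(0,0)]+1*
p4 O@[(0,0)] terminal -1; root [(3,1)] d7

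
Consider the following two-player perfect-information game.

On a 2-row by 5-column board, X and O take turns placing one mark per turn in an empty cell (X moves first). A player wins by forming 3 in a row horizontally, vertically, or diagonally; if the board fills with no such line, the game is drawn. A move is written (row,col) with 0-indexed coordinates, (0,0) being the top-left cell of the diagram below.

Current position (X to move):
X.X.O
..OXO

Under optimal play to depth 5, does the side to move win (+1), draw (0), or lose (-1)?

ply 1, X at X.X.O/..OXO | (0,1)=+1→XXX.O/..OXO*; (0,3)=+0→X.XXO/..OXO; (1,0)=+0→X.X.O/X.OXO; (1,1)=+0→X.X.O/.XOXO
ply 2: XXX.O/..OXO is terminal -1 (O); from X.X.O/..OXO depth 5

value(X.X.O/..OXO, X) = +1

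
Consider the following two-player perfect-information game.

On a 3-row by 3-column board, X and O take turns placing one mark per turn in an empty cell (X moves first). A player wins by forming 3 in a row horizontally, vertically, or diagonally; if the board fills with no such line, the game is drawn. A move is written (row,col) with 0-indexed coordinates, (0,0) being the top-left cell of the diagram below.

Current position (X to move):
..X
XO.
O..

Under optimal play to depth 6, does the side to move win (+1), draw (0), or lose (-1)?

value(..X/XO./O.., X) = 0

p1 X@[..X/XO./O..]: (0,0)[X.X/XO./O..]+0* (0,1)[.XX/XO./O..]+0 (1,2)[..X/XOX/O..]-1 (2,1)[..X/XO./OX.]+0 (2,2)[..X/XO./O.X]+0
p2 O@[X.X/XO./O..]: (0,1)[XOX/XO./O..]+0* (1,2)[X.X/XOO/O..]-1 (2,1)[X.X/XO./OO.]-1 (2,2)[X.X/XO./O.O]-1
p3 X@[XOX/XO./O..]: (1,2)[XOX/XOX/O..]-1 (2,1)[XOX/XO./OX.]+0* (2,2)[XOX/XO./O.X]-1
p4 O@[XOX/XO./OX.]: (1,2)[XOX/XOO/OX.]+0* (2,2)[XOX/XO./OXO]+0
p5 X@[XOX/XOO/OX.]: (2,2)[XOX/XOO/OXX]+0*
p6 O@[XOX/XOO/OXX] terminal +0; root [..X/XO./O..] d6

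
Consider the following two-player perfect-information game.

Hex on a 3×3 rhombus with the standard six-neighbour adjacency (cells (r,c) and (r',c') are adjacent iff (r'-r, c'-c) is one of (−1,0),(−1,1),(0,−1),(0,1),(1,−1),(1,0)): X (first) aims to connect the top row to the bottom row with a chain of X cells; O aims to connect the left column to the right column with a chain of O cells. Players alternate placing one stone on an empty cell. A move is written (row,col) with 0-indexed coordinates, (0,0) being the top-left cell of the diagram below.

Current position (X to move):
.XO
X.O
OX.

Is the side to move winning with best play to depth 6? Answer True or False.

X winning at [.XO/X.O/OX.]: True

p1 X@[.XO/X.O/OX.]: (0,0)[XXO/X.O/OX.]-1 (1,1)[.XO/XXO/OX.]+1* (2,2)[.XO/X.O/OXX]-1
p2 O@[.XO/XXO/OX.] terminal -1; root [.XO/X.O/OX.] d6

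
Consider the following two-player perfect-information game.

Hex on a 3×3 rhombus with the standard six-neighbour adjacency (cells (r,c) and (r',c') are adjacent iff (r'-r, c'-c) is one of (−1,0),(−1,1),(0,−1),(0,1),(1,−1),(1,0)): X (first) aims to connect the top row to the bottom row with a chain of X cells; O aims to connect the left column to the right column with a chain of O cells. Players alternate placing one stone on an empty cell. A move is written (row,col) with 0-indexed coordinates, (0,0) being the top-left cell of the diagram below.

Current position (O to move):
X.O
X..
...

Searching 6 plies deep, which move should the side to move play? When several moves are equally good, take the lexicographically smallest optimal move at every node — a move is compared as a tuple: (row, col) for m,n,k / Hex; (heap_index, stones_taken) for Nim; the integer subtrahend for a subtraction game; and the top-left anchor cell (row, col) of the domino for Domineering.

O's best at [X.O/X../...]: (2,0)

ply 1, O at X.O/X../... | (0,1)=-1→XOO/X../...; (1,1)=-1→X.O/XO./...; (1,2)=-1→X.O/X.O/...; (2,0)=+1→X.O/X../O..*; (2,1)=-1→X.O/X../.O.; (2,2)=-1→X.O/X../..O
ply 2, X at X.O/X../O.. | (0,1)=-1→XXO/X../O..*; (1,1)=-1→X.O/XX./O..; (1,2)=-1→X.O/X.X/O..; (2,1)=-1→X.O/X../OX.; (2,2)=-1→X.O/X../O.X
ply 3, O at XXO/X../O.. | (1,1)=+1→XXO/XO./O..*; (1,2)=+1→XXO/X.O/O..; (2,1)=+1→XXO/X../OO.; (2,2)=+1→XXO/X../O.O
ply 4: XXO/XO./O.. is terminal -1 (X); from X.O/X../... depth 6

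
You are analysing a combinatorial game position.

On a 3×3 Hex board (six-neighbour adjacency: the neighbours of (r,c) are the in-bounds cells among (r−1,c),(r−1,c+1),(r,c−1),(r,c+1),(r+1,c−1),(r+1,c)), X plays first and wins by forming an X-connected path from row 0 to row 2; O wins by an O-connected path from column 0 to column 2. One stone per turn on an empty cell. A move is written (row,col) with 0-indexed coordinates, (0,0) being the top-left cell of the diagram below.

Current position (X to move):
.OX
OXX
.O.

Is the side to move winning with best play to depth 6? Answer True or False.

X winning at [.OX/OXX/.O.]: True

p1 X@[.OX/OXX/.O.]: (0,0)[XOX/OXX/.O.]+1* (2,0)[.OX/OXX/XO.]+1 (2,2)[.OX/OXX/.OX]+1
p2 O@[XOX/OXX/.O.]: (2,0)[XOX/OXX/OO.]-1* (2,2)[XOX/OXX/.OO]-1
p3 X@[XOX/OXX/OO.]: (2,2)[XOX/OXX/OOX]+1*
p4 O@[XOX/OXX/OOX] terminal -1; root [.OX/OXX/.O.] d6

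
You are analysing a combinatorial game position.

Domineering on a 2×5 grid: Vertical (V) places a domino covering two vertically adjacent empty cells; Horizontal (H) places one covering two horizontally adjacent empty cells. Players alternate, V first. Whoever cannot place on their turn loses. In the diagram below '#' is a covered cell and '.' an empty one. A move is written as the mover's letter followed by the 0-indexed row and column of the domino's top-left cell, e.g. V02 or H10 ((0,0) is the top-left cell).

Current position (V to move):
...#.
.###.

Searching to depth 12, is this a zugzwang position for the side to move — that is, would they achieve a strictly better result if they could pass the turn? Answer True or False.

zugzwang(...#./.###., V) = False

ply 1, V at ...#./.###. | V00=+1→#..#./####.*; V04=-1→...##/.####
ply 2, H at #..#./####. | H01=-1→####./####.*
ply 3, V at ####./####. | V04=+1→#####/#####*
ply 4: #####/##### is terminal -1 (H); from ...#./.###. depth 12
suppose V passes — search the same position with H to move:
pass> ply 1, H at ...#./.###. | H00=-1→##.#./.###.*; H01=-1→.###./.###.
pass> ply 2, V at ##.#./.###. | V04=+1→##.##/.####*
pass> ply 3: ##.##/.#### is terminal -1 (H); from ...#./.###. depth 12
for V: play +1, pass +1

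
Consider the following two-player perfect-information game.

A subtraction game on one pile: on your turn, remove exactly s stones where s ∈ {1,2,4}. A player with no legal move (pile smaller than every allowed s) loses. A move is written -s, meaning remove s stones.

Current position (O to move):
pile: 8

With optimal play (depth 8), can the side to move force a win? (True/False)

p1 O@[8]: -1[7]-1 -2[6]+1* -4[4]-1
p2 X@[6]: -1[5]-1* -2[4]-1 -4[2]-1
p3 O@[5]: -1[4]-1 -2[3]+1* -4[1]-1
p4 X@[3]: -1[2]-1* -2[1]-1
p5 O@[2]: -1[1]-1 -2[0]+1*
p6 X@[0] terminal -1; root [8] d8

O winning at [8]: True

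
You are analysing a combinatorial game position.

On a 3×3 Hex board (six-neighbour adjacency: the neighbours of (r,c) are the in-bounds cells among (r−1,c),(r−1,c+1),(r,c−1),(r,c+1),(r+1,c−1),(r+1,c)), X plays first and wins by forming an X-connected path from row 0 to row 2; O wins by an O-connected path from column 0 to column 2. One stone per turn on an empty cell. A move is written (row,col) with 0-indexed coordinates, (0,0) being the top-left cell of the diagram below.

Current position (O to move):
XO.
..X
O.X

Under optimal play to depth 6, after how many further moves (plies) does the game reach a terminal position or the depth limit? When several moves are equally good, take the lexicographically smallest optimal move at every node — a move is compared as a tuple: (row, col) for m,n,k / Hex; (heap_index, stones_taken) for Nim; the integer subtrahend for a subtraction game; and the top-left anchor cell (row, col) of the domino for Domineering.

ply 1, O at XO./..X/O.X | (0,2)=+1→XOO/..X/O.X*; (1,0)=-1→XO./O.X/O.X; (1,1)=-1→XO./.OX/O.X; (2,1)=-1→XO./..X/OOX
ply 2, X at XOO/..X/O.X | (1,0)=-1→XOO/X.X/O.X*; (1,1)=-1→XOO/.XX/O.X; (2,1)=-1→XOO/..X/OXX
ply 3, O at XOO/X.X/O.X | (1,1)=+1→XOO/XOX/O.X*; (2,1)=-1→XOO/X.X/OOX
ply 4: XOO/XOX/O.X is terminal -1 (X); from XO./..X/O.X depth 6

PV length from [XO./..X/O.X]: 3 plies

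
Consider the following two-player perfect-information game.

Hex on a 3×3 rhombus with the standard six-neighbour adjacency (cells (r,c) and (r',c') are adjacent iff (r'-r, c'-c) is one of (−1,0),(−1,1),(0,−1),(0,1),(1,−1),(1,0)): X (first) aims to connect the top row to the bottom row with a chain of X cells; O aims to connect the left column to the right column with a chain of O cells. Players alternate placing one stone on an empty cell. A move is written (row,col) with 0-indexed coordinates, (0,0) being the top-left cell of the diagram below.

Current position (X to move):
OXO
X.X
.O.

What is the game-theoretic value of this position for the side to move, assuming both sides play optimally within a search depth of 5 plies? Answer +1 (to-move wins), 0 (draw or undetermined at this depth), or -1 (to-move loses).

value(OXO/X.X/.O., X) = +1

[OXO/X.X/.O.] X move#1: (1,1):+1/OXO/XXX/.O.*, (2,0):+1/OXO/X.X/XO., (2,2):+1/OXO/X.X/.OX
[OXO/XXX/.O.] O move#2: (2,0):-1/OXO/XXX/OO.*, (2,2):-1/OXO/XXX/.OO
[OXO/XXX/OO.] X move#3: (2,2):+1/OXO/XXX/OOX*
[OXO/XXX/OOX] end (terminal -1, O#4); searched OXO/X.X/.O. to 5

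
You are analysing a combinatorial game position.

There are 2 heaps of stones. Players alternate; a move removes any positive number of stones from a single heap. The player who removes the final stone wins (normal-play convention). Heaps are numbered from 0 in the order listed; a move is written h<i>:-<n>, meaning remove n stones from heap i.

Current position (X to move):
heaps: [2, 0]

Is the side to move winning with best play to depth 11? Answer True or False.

X winning at [(2,0)]: True

ply 1, X at (2,0) | h0:-1=-1→(1,0); h0:-2=+1→(0,0)*
ply 2: (0,0) is terminal -1 (O); from (2,0) depth 11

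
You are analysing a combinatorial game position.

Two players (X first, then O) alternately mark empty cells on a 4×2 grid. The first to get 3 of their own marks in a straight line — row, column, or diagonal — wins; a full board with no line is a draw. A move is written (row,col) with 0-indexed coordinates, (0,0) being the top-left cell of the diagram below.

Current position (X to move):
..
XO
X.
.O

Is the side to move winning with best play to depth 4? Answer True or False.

[../XO/X./.O] X move#1: (0,0):+1/X./XO/X./.O*, (0,1):-1/.X/XO/X./.O, (2,1):+1/../XO/XX/.O, (3,0):+1/../XO/X./XO
[X./XO/X./.O] end (terminal -1, O#2); searched ../XO/X./.O to 4

X winning at [../XO/X./.O]: True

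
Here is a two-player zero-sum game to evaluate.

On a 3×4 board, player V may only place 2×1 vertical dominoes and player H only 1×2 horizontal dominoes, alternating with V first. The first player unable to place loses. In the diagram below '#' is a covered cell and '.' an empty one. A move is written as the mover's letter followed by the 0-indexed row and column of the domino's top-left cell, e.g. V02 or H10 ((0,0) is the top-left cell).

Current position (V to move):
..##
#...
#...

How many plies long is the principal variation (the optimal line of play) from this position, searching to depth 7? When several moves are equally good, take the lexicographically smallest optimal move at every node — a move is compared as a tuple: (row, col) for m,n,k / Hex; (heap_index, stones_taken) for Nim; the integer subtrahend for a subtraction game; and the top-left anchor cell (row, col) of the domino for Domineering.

[..##/#.../#...] V move#1: V01:-1/.###/##../#..., V11:-1/..##/##../##.., V12:+1/..##/#.#./#.#.*, V13:-1/..##/#..#/#..#
[..##/#.#./#.#.] H move#2: H00:-1/####/#.#./#.#.*
[####/#.#./#.#.] V move#3: V11:+1/####/###./###.*, V13:+1/####/#.##/#.##
[####/###./###.] end (terminal -1, H#4); searched ..##/#.../#... to 7

PV length from [..##/#.../#...]: 3 plies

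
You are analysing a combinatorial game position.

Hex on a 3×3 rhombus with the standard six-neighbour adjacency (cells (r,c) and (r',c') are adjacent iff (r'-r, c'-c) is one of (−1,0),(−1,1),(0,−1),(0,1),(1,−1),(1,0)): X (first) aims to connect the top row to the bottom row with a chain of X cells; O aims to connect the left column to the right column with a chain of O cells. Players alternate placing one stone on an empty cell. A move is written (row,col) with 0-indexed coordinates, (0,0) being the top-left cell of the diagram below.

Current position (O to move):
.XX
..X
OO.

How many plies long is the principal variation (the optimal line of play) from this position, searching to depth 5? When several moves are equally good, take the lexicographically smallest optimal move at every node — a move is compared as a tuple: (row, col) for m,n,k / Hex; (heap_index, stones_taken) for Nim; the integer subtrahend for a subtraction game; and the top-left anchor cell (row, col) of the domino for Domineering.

PV length from [.XX/..X/OO.]: 1 ply

[.XX/..X/OO.] O move#1: (0,0):-1/OXX/..X/OO., (1,0):-1/.XX/O.X/OO., (1,1):-1/.XX/.OX/OO., (2,2):+1/.XX/..X/OOO*
[.XX/..X/OOO] end (terminal -1, X#2); searched .XX/..X/OO. to 5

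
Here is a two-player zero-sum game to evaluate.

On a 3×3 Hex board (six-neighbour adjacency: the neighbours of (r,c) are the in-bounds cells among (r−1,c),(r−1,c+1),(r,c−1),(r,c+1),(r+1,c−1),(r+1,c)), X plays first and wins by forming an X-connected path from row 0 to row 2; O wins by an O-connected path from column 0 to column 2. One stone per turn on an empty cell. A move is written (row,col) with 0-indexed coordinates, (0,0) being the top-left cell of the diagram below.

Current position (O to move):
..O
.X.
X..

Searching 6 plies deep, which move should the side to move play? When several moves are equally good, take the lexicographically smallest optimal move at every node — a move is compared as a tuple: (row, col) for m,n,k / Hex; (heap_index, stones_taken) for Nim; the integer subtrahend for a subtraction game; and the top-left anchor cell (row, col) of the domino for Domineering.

p1 O@[..O/.X./X..]: (0,0)[O.O/.X./X..]-1 (0,1)[.OO/.X./X..]+1* (1,0)[..O/OX./X..]-1 (1,2)[..O/.XO/X..]-1 (2,1)[..O/.X./XO.]-1 (2,2)[..O/.X./X.O]-1
p2 X@[.OO/.X./X..]: (0,0)[XOO/.X./X..]-1* (1,0)[.OO/XX./X..]-1 (1,2)[.OO/.XX/X..]-1 (2,1)[.OO/.X./XX.]-1 (2,2)[.OO/.X./X.X]-1
p3 O@[XOO/.X./X..]: (1,0)[XOO/OX./X..]+1* (1,2)[XOO/.XO/X..]-1 (2,1)[XOO/.X./XO.]-1 (2,2)[XOO/.X./X.O]-1
p4 X@[XOO/OX./X..] terminal -1; root [..O/.X./X..] d6

O's best at [..O/.X./X..]: (0,1)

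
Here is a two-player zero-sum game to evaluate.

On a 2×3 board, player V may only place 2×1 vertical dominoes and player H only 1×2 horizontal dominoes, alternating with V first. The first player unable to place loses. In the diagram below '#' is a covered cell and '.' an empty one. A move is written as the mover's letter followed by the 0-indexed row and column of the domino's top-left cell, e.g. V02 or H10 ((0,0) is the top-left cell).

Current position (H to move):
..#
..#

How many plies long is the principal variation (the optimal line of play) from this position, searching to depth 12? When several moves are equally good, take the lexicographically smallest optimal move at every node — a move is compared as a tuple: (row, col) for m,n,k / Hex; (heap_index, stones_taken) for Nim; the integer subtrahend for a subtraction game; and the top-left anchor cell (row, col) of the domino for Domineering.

p1 H@[..#/..#]: H00[###/..#]+1* H10[..#/###]+1
p2 V@[###/..#] terminal -1; root [..#/..#] d12

PV length from [..#/..#]: 1 ply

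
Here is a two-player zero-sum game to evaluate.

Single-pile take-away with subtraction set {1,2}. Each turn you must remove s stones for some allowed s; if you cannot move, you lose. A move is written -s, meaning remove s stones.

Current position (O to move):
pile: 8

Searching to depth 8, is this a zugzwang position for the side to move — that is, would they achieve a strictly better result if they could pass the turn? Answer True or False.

[8] O move#1: -1:-1/7, -2:+1/6*
[6] X move#2: -1:-1/5*, -2:-1/4
[5] O move#3: -1:-1/4, -2:+1/3*
[3] X move#4: -1:-1/2*, -2:-1/1
[2] O move#5: -1:-1/1, -2:+1/0*
[0] end (terminal -1, X#6); searched 8 to 8
suppose O passes — search the same position with X to move:
pass> [8] X move#1: -1:-1/7, -2:+1/6*
pass> [6] O move#2: -1:-1/5*, -2:-1/4
pass> [5] X move#3: -1:-1/4, -2:+1/3*
pass> [3] O move#4: -1:-1/2*, -2:-1/1
pass> [2] X move#5: -1:-1/1, -2:+1/0*
pass> [0] end (terminal -1, O#6); searched 8 to 8
for O: play +1, pass -1

zugzwang(8, O) = False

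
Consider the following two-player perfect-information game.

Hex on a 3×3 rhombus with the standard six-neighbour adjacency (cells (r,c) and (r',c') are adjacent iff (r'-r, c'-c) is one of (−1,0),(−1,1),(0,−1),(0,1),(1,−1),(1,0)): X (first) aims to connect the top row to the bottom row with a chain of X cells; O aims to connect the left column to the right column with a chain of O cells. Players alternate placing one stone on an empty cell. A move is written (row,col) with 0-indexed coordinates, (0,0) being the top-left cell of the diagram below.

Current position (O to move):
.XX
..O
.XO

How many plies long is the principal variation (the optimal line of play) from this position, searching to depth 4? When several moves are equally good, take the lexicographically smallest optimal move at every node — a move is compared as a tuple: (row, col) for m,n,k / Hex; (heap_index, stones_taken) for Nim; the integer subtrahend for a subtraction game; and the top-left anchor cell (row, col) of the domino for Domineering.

PV length from [.XX/..O/.XO]: 3 plies

p1 O@[.XX/..O/.XO]: (0,0)[OXX/..O/.XO]-1 (1,0)[.XX/O.O/.XO]-1 (1,1)[.XX/.OO/.XO]+1* (2,0)[.XX/..O/OXO]-1
p2 X@[.XX/.OO/.XO]: (0,0)[XXX/.OO/.XO]-1* (1,0)[.XX/XOO/.XO]-1 (2,0)[.XX/.OO/XXO]-1
p3 O@[XXX/.OO/.XO]: (1,0)[XXX/OOO/.XO]+1* (2,0)[XXX/.OO/OXO]+1
p4 X@[XXX/OOO/.XO] terminal -1; root [.XX/..O/.XO] d4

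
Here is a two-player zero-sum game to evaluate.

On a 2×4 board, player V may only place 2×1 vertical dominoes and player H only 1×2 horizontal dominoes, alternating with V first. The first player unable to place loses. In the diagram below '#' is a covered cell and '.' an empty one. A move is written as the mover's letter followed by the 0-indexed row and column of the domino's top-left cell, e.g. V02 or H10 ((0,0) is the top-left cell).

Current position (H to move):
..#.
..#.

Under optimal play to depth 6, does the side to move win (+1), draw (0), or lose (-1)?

ply 1, H at ..#./..#. | H00=+1→###./..#.*; H10=+1→..#./###.
ply 2, V at ###./..#. | V03=-1→####/..##*
ply 3, H at ####/..## | H10=+1→####/####*
ply 4: ####/#### is terminal -1 (V); from ..#./..#. depth 6

value(..#./..#., H) = +1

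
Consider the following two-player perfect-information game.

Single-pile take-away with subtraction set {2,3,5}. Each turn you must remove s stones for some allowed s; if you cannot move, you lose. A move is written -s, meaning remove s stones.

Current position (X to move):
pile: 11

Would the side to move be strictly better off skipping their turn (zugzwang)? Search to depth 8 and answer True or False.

zugzwang(11, X) = False

ply 1, X at 11 | -2=-1→9; -3=+1→8*; -5=-1→6
ply 2, O at 8 | -2=-1→6*; -3=-1→5; -5=-1→3
ply 3, X at 6 | -2=-1→4; -3=-1→3; -5=+1→1*
ply 4: 1 is terminal -1 (O); from 11 depth 8
suppose X passes — search the same position with O to move:
pass> ply 1, O at 11 | -2=-1→9; -3=+1→8*; -5=-1→6
pass> ply 2, X at 8 | -2=-1→6*; -3=-1→5; -5=-1→3
pass> ply 3, O at 6 | -2=-1→4; -3=-1→3; -5=+1→1*
pass> ply 4: 1 is terminal -1 (X); from 11 depth 8
for X: play +1, pass -1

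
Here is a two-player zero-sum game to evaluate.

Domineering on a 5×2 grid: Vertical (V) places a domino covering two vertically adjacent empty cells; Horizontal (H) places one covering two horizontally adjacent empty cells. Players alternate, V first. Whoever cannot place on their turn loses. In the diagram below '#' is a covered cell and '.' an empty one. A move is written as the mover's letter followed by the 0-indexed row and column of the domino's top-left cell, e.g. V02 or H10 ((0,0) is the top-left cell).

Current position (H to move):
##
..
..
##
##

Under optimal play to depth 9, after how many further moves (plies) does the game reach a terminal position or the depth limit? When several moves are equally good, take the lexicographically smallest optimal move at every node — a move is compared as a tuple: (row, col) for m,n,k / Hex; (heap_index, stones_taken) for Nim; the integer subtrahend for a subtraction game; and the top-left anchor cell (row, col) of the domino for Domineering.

PV length from [##/../../##/##]: 1 ply

[##/../../##/##] H move#1: H10:+1/##/##/../##/##*, H20:+1/##/../##/##/##
[##/##/../##/##] end (terminal -1, V#2); searched ##/../../##/## to 9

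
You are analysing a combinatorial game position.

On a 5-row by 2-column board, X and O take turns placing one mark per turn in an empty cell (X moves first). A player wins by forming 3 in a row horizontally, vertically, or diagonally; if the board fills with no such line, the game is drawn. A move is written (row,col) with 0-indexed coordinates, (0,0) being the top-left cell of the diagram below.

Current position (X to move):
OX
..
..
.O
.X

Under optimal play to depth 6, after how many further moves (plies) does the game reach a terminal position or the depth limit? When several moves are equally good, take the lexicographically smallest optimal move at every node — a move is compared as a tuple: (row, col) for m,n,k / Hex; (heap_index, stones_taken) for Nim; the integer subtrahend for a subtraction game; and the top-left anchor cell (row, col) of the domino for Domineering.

[OX/../../.O/.X] X move#1: (1,0):+0/OX/X./../.O/.X*, (1,1):+0/OX/.X/../.O/.X, (2,0):+0/OX/../X./.O/.X, (2,1):+0/OX/../.X/.O/.X, (3,0):+0/OX/../../XO/.X, (4,0):+0/OX/../../.O/XX
[OX/X./../.O/.X] O move#2: (1,1):+0/OX/XO/../.O/.X*, (2,0):+0/OX/X./O./.O/.X, (2,1):+0/OX/X./.O/.O/.X, (3,0):+0/OX/X./../OO/.X, (4,0):+0/OX/X./../.O/OX
[OX/XO/../.O/.X] X move#3: (2,0):-1/OX/XO/X./.O/.X, (2,1):+0/OX/XO/.X/.O/.X*, (3,0):-1/OX/XO/../XO/.X, (4,0):-1/OX/XO/../.O/XX
[OX/XO/.X/.O/.X] O move#4: (2,0):+0/OX/XO/OX/.O/.X*, (3,0):+0/OX/XO/.X/OO/.X, (4,0):+0/OX/XO/.X/.O/OX
[OX/XO/OX/.O/.X] X move#5: (3,0):+0/OX/XO/OX/XO/.X*, (4,0):+0/OX/XO/OX/.O/XX
[OX/XO/OX/XO/.X] O move#6: (4,0):+0/OX/XO/OX/XO/OX*
[OX/XO/OX/XO/OX] end (terminal +0, X#7); searched OX/../../.O/.X to 6

PV length from [OX/../../.O/.X]: 6 plies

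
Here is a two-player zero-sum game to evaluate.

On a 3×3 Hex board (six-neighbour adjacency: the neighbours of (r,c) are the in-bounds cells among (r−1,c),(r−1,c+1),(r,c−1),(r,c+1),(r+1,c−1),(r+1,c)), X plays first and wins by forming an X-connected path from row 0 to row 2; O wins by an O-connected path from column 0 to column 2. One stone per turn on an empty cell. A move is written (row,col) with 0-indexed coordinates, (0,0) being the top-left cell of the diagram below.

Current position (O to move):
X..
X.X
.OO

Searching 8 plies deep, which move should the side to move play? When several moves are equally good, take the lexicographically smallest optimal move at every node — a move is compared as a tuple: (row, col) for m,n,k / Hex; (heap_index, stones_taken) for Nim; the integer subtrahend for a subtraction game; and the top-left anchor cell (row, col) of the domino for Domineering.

p1 O@[X../X.X/.OO]: (0,1)[XO./X.X/.OO]-1 (0,2)[X.O/X.X/.OO]-1 (1,1)[X../XOX/.OO]-1 (2,0)[X../X.X/OOO]+1*
p2 X@[X../X.X/OOO] terminal -1; root [X../X.X/.OO] d8

O's best at [X../X.X/.OO]: (2,0)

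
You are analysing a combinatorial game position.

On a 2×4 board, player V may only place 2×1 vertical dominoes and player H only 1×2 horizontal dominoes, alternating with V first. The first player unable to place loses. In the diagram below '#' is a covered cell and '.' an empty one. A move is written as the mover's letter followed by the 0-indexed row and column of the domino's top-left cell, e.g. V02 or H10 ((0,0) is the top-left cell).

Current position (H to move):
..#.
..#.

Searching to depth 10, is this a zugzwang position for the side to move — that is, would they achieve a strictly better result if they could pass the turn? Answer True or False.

zugzwang(..#./..#., H) = False

ply 1, H at ..#./..#. | H00=+1→###./..#.*; H10=+1→..#./###.
ply 2, V at ###./..#. | V03=-1→####/..##*
ply 3, H at ####/..## | H10=+1→####/####*
ply 4: ####/#### is terminal -1 (V); from ..#./..#. depth 10
if H skipped the turn, V would face:
~ ply 1, V at ..#./..#. | V00=+1→#.#./#.#.*; V01=+1→.##./.##.; V03=-1→..##/..##
~ ply 2: #.#./#.#. is terminal -1 (H); from ..#./..#. depth 10
compare (H): move=+1 vs pass=-1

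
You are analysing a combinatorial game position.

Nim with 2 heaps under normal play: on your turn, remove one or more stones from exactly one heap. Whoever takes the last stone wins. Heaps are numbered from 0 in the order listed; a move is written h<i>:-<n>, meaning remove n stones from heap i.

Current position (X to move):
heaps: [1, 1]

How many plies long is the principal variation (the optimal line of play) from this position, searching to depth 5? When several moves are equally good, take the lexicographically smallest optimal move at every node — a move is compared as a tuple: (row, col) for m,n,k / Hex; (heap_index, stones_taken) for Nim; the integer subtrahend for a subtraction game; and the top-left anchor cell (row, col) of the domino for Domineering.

PV length from [(1,1)]: 2 plies

p1 X@[(1,1)]: h0:-1[(0,1)]-1* h1:-1[(1,0)]-1
p2 O@[(0,1)]: h1:-1[(0,0)]+1*
p3 X@[(0,0)] terminal -1; root [(1,1)] d5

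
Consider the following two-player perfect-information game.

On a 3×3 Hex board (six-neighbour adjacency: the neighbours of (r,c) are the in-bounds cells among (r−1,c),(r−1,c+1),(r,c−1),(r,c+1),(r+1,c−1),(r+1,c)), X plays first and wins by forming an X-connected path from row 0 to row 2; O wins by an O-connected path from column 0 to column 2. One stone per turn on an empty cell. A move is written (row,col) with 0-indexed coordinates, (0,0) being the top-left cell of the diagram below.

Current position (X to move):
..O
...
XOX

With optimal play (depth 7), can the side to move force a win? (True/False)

X winning at [..O/.../XOX]: True

p1 X@[..O/.../XOX]: (0,0)[X.O/.../XOX]-1 (0,1)[.XO/.../XOX]+1* (1,0)[..O/X../XOX]+1 (1,1)[..O/.X./XOX]-1 (1,2)[..O/..X/XOX]-1
p2 O@[.XO/.../XOX]: (0,0)[OXO/.../XOX]-1* (1,0)[.XO/O../XOX]-1 (1,1)[.XO/.O./XOX]-1 (1,2)[.XO/..O/XOX]-1
p3 X@[OXO/.../XOX]: (1,0)[OXO/X../XOX]+1* (1,1)[OXO/.X./XOX]+1 (1,2)[OXO/..X/XOX]+1
p4 O@[OXO/X../XOX] terminal -1; root [..O/.../XOX] d7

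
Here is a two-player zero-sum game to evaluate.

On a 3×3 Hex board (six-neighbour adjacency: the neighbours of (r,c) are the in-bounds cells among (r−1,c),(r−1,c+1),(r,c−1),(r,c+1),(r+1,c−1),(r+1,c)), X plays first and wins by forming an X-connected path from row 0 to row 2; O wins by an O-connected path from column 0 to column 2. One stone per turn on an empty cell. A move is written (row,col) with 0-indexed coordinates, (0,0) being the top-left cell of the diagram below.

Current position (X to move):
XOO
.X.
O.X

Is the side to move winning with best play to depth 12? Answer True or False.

ply 1, X at XOO/.X./O.X | (1,0)=+1→XOO/XX./O.X*; (1,2)=-1→XOO/.XX/O.X; (2,1)=-1→XOO/.X./OXX
ply 2, O at XOO/XX./O.X | (1,2)=-1→XOO/XXO/O.X*; (2,1)=-1→XOO/XX./OOX
ply 3, X at XOO/XXO/O.X | (2,1)=+1→XOO/XXO/OXX*
ply 4: XOO/XXO/OXX is terminal -1 (O); from XOO/.X./O.X depth 12

X winning at [XOO/.X./O.X]: True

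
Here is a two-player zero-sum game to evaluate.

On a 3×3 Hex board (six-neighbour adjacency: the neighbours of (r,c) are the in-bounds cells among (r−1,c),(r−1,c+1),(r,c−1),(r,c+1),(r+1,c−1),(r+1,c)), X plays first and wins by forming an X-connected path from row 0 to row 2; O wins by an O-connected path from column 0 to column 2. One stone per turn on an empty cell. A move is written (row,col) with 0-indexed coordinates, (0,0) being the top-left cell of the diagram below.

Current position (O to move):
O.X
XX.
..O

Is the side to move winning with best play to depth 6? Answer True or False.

p1 O@[O.X/XX./..O]: (0,1)[OOX/XX./..O]-1* (1,2)[O.X/XXO/..O]-1 (2,0)[O.X/XX./O.O]-1 (2,1)[O.X/XX./.OO]-1
p2 X@[OOX/XX./..O]: (1,2)[OOX/XXX/..O]+1* (2,0)[OOX/XX./X.O]+1 (2,1)[OOX/XX./.XO]+1
p3 O@[OOX/XXX/..O]: (2,0)[OOX/XXX/O.O]-1* (2,1)[OOX/XXX/.OO]-1
p4 X@[OOX/XXX/O.O]: (2,1)[OOX/XXX/OXO]+1*
p5 O@[OOX/XXX/OXO] terminal -1; root [O.X/XX./..O] d6

O winning at [O.X/XX./..O]: False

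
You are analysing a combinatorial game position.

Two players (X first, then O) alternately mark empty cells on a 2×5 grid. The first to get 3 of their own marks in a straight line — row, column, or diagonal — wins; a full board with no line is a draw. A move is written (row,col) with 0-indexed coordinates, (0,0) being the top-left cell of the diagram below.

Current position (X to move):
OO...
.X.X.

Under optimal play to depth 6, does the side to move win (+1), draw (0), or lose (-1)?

p1 X@[OO.../.X.X.]: (0,2)[OOX../.X.X.]+0 (0,3)[OO.X./.X.X.]-1 (0,4)[OO..X/.X.X.]-1 (1,0)[OO.../XX.X.]-1 (1,2)[OO.../.XXX.]+1* (1,4)[OO.../.X.XX]-1
p2 O@[OO.../.XXX.] terminal -1; root [OO.../.X.X.] d6

value(OO.../.X.X., X) = +1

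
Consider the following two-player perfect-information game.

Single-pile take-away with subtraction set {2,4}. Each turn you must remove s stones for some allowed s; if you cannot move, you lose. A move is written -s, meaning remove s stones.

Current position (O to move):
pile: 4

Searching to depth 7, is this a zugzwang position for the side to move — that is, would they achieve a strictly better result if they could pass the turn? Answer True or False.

zugzwang(4, O) = False

ply 1, O at 4 | -2=-1→2; -4=+1→0*
ply 2: 0 is terminal -1 (X); from 4 depth 7
suppose O passes — search the same position with X to move:
pass> ply 1, X at 4 | -2=-1→2; -4=+1→0*
pass> ply 2: 0 is terminal -1 (O); from 4 depth 7
for O: play +1, pass -1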